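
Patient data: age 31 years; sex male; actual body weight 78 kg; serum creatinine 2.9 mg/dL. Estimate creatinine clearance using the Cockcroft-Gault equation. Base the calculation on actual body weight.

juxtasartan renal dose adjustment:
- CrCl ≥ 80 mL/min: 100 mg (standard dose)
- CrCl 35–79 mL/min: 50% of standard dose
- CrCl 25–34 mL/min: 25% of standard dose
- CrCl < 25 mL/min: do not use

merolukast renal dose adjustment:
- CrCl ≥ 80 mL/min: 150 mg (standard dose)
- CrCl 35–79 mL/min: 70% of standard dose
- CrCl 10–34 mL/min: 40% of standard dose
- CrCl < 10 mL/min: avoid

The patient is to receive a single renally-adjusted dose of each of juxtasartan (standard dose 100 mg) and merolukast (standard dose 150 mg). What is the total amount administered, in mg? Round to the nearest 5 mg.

CrCl = (140 − 31) × 78 / (72 × 2.9) = 8502.0 / 208.80 ≈ 40.7 mL/min
CrCl ≈ 41 mL/min.
juxtasartan: 35–79 mL/min → 50% of 100 mg = 50 mg.
merolukast: 35–79 mL/min → 70% of 150 mg = 105 mg.
Total = 50 + 105 = 155 mg.

155 mg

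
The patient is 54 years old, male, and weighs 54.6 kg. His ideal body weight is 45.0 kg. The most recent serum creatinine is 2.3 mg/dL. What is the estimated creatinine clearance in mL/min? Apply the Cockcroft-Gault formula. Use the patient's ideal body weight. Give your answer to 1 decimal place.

23.4 mL/min

CrCl = (140 − 54) × 45 / (72 × 2.3) = 3870.0 / 165.60 ≈ 23.4 mL/min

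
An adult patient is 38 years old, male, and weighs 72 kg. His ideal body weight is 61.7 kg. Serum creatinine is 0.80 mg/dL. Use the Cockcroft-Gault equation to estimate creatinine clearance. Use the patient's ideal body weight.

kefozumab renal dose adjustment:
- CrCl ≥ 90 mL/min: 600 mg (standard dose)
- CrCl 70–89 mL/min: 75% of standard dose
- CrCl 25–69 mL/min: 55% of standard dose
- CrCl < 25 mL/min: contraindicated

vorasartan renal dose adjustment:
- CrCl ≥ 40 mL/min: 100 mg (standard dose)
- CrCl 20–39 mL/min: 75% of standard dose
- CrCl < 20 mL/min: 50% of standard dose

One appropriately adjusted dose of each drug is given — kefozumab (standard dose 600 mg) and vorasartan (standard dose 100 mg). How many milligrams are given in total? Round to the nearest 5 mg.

CrCl = (140 − 38) × 61.7 / (72 × 0.8) = 6293.4 / 57.60 ≈ 109.3 mL/min
CrCl ≈ 109 mL/min.
kefozumab: ≥ 90 mL/min → 100% of 600 mg = 600 mg.
vorasartan: ≥ 40 mL/min → 100% of 100 mg = 100 mg.
Total = 600 + 100 = 700 mg.

700 mg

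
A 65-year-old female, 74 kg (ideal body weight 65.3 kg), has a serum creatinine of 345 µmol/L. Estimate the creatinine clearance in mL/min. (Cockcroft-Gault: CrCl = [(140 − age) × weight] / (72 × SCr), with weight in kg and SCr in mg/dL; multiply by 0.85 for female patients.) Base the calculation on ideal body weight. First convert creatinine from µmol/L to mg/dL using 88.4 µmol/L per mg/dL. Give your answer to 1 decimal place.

14.8 mL/min

SCr = 345 / 88.4 = 3.903 mg/dL
CrCl = (140 − 65) × 65.3 / (72 × 3.903) × 0.85 = 4897.5 / 281.02 × 0.85 ≈ 14.8 mL/min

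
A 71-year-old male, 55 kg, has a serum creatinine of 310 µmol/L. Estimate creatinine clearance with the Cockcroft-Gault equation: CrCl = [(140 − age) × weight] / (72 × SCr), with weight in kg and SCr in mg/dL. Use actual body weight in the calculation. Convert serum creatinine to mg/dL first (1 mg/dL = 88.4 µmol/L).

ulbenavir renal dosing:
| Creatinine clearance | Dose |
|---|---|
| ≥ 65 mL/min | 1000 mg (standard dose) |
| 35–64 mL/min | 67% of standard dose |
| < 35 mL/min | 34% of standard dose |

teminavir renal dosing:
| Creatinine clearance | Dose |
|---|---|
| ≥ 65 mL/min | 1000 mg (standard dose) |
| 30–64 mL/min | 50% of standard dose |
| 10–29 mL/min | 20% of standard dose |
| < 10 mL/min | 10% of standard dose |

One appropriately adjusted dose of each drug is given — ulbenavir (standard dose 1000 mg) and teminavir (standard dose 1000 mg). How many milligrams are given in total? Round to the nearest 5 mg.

540 mg

SCr = 310 / 88.4 = 3.507 mg/dL
CrCl = (140 − 71) × 55 / (72 × 3.507) = 3795.0 / 252.50 ≈ 15.0 mL/min
CrCl ≈ 15 mL/min.
ulbenavir: < 35 mL/min → 34% of 1000 mg = 340 mg.
teminavir: 10–29 mL/min → 20% of 1000 mg = 200 mg.
Total = 340 + 200 = 540 mg.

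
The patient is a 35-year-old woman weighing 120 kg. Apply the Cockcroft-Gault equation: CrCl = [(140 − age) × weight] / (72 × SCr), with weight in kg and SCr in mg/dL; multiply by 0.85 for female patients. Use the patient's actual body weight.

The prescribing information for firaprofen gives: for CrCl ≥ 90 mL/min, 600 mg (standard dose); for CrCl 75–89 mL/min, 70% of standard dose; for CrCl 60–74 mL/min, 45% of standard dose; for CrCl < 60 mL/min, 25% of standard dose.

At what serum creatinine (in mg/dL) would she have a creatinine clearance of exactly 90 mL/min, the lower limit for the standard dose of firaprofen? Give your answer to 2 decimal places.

1.65 mg/dL

Standard dose requires CrCl ≥ 90 mL/min.
Set (140 − 35) × 120 × 0.85 / (72 × SCr) = 90
SCr = (140 − 35) × 120 × 0.85 / (72 × 90) = 1.653 mg/dL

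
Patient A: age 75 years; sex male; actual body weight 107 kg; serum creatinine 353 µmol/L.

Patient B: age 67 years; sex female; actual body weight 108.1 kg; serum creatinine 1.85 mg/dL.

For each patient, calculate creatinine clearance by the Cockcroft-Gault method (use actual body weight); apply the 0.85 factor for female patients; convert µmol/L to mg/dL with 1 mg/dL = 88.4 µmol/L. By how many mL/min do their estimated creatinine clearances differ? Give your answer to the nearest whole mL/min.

26 mL/min

Patient A: SCr = 353 / 88.4 = 3.993 mg/dL
Patient A: CrCl = (140 − 75) × 107 / (72 × 3.993) = 6955.0 / 287.50 ≈ 24.2 mL/min
Patient B: CrCl = (140 − 67) × 108.1 / (72 × 1.85) × 0.85 = 7891.3 / 133.20 × 0.85 ≈ 50.4 mL/min
|24.2 − 50.4| = 26.2 mL/min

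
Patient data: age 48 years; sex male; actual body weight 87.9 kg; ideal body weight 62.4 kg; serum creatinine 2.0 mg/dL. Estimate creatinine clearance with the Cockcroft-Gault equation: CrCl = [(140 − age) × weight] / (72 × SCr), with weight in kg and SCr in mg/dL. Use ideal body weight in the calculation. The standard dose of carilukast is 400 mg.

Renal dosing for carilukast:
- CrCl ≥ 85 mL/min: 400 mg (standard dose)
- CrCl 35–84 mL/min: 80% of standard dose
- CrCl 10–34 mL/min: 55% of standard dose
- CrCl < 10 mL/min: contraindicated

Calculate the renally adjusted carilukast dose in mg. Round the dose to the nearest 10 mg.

320 mg

CrCl = (140 − 48) × 62.4 / (72 × 2) = 5740.8 / 144.00 ≈ 39.9 mL/min
CrCl ≈ 40 mL/min → bracket 35–84 mL/min.
80% of 400 mg = 320 mg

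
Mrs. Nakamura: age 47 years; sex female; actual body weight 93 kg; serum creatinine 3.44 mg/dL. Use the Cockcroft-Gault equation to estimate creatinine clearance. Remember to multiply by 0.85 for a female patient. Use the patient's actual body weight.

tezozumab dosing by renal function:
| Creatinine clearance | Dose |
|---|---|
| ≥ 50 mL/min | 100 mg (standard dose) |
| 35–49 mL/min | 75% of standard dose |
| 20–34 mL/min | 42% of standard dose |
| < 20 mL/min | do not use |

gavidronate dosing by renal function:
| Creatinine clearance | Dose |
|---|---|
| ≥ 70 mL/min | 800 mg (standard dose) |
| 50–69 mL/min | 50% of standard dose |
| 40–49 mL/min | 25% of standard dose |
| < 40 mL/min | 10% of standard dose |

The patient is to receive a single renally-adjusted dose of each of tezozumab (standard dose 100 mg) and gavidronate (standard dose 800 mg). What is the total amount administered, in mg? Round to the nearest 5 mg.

CrCl = (140 − 47) × 93 / (72 × 3.44) × 0.85 = 8649.0 / 247.68 × 0.85 ≈ 29.7 mL/min
CrCl ≈ 30 mL/min.
tezozumab: 20–34 mL/min → 42% of 100 mg = 42 mg.
gavidronate: < 40 mL/min → 10% of 800 mg = 80 mg.
Total = 42 + 80 = 122 mg.

120 mg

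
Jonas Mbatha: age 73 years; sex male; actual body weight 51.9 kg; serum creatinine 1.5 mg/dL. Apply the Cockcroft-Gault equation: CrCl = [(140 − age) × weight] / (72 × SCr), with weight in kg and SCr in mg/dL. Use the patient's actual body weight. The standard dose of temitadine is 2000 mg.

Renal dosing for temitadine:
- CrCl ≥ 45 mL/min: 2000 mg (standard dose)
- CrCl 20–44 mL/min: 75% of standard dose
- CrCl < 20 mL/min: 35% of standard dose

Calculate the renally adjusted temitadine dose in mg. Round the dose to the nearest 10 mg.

CrCl = (140 − 73) × 51.9 / (72 × 1.5) = 3477.3 / 108.00 ≈ 32.2 mL/min
CrCl ≈ 32 mL/min → bracket 20–44 mL/min.
75% of 2000 mg = 1500 mg

1500 mg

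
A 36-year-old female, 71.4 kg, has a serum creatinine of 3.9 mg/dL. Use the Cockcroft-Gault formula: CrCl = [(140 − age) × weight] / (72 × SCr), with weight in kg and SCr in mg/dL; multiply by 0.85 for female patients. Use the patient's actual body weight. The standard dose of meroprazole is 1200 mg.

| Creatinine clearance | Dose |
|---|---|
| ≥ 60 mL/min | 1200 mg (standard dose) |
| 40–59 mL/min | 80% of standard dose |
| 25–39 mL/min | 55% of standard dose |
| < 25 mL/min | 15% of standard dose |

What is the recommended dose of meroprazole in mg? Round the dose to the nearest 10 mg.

CrCl = (140 − 36) × 71.4 / (72 × 3.9) × 0.85 = 7425.6 / 280.80 × 0.85 ≈ 22.5 mL/min
CrCl ≈ 22 mL/min → bracket < 25 mL/min.
15% of 1200 mg = 180 mg

180 mg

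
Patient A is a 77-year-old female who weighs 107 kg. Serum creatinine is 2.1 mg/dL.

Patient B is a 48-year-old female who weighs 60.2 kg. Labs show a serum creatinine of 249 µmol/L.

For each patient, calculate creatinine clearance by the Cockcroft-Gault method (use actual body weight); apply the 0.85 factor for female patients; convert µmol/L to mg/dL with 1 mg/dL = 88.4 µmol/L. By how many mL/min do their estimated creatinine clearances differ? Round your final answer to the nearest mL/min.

Patient A: CrCl = (140 − 77) × 107 / (72 × 2.1) × 0.85 = 6741.0 / 151.20 × 0.85 ≈ 37.9 mL/min
Patient B: SCr = 249 / 88.4 = 2.817 mg/dL
Patient B: CrCl = (140 − 48) × 60.2 / (72 × 2.817) × 0.85 = 5538.4 / 202.82 × 0.85 ≈ 23.2 mL/min
|37.9 − 23.2| = 14.7 mL/min

15 mL/min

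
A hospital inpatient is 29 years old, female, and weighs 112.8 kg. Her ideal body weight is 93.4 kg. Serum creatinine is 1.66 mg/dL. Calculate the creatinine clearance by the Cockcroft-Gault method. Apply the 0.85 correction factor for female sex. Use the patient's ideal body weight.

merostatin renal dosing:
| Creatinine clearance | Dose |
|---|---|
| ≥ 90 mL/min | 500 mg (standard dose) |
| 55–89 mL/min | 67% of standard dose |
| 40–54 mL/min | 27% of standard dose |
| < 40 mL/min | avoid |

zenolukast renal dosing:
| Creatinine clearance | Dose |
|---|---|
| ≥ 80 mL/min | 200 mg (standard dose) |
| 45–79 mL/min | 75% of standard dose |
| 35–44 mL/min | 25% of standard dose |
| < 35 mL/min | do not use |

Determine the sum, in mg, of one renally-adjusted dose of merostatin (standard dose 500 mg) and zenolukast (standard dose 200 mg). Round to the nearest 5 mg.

485 mg

CrCl = (140 − 29) × 93.4 / (72 × 1.66) × 0.85 = 10367.4 / 119.52 × 0.85 ≈ 73.7 mL/min
CrCl ≈ 74 mL/min.
merostatin: 55–89 mL/min → 67% of 500 mg = 335 mg.
zenolukast: 45–79 mL/min → 75% of 200 mg = 150 mg.
Total = 335 + 150 = 485 mg.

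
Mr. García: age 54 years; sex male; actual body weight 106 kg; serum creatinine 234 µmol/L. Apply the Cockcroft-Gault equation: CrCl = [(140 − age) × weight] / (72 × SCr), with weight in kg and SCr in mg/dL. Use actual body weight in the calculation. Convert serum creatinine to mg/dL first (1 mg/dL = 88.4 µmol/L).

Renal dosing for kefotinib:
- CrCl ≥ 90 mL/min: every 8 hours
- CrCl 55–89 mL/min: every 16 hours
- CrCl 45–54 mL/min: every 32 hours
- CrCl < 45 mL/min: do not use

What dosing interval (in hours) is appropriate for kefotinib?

SCr = 234 / 88.4 = 2.647 mg/dL
CrCl = (140 − 54) × 106 / (72 × 2.647) = 9116.0 / 190.58 ≈ 47.8 mL/min
CrCl ≈ 48 mL/min → bracket 45–54 mL/min → every 32 hours.

every 32 hours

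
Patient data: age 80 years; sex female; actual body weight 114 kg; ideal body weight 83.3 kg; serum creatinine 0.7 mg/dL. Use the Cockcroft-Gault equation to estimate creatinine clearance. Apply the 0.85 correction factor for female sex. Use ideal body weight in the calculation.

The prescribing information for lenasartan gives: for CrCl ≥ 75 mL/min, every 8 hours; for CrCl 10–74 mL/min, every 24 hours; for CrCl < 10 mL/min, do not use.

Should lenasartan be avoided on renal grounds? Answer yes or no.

CrCl = (140 − 80) × 83.3 / (72 × 0.7) × 0.85 = 4998.0 / 50.40 × 0.85 ≈ 84.3 mL/min
CrCl ≈ 84 mL/min, which is ≥ 10 mL/min.

no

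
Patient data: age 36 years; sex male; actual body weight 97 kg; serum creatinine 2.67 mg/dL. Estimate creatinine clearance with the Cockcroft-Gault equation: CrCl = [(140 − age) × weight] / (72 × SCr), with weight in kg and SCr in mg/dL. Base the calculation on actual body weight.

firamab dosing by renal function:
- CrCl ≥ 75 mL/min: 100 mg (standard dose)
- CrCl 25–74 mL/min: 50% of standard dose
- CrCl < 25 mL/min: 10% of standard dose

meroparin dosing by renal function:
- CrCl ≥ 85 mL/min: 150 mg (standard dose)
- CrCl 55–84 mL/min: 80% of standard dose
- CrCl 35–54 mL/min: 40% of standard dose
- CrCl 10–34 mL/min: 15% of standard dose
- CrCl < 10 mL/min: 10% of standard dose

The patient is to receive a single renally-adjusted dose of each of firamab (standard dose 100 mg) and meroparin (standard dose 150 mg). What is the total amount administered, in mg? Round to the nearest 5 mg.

110 mg

CrCl = (140 − 36) × 97 / (72 × 2.67) = 10088.0 / 192.24 ≈ 52.5 mL/min
CrCl ≈ 52 mL/min.
firamab: 25–74 mL/min → 50% of 100 mg = 50 mg.
meroparin: 35–54 mL/min → 40% of 150 mg = 60 mg.
Total = 50 + 60 = 110 mg.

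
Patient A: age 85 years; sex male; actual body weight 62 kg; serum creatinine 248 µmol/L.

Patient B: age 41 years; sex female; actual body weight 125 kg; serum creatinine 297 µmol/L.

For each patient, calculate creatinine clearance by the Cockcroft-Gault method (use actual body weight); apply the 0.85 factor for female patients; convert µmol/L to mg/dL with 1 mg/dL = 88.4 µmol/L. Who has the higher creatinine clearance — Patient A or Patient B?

Patient B

Patient A: SCr = 248 / 88.4 = 2.805 mg/dL
Patient A: CrCl = (140 − 85) × 62 / (72 × 2.805) = 3410.0 / 201.96 ≈ 16.9 mL/min
Patient B: SCr = 297 / 88.4 = 3.36 mg/dL
Patient B: CrCl = (140 − 41) × 125 / (72 × 3.36) × 0.85 = 12375.0 / 241.92 × 0.85 ≈ 43.5 mL/min
16.9 vs 43.5 mL/min → Patient B is higher.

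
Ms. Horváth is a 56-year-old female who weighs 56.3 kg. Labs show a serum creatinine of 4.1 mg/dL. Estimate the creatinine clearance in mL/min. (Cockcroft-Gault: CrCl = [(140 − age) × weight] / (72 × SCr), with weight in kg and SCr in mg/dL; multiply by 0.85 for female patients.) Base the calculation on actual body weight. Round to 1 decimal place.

13.6 mL/min

CrCl = (140 − 56) × 56.3 / (72 × 4.1) × 0.85 = 4729.2 / 295.20 × 0.85 ≈ 13.6 mL/min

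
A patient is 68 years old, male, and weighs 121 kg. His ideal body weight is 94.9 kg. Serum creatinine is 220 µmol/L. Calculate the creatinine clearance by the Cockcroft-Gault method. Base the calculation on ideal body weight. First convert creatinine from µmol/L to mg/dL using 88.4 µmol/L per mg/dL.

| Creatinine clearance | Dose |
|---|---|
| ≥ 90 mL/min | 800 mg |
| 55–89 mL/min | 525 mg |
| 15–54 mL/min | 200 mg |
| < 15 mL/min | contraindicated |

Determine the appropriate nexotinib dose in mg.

200 mg

SCr = 220 / 88.4 = 2.489 mg/dL
CrCl = (140 − 68) × 94.9 / (72 × 2.489) = 6832.8 / 179.21 ≈ 38.1 mL/min
CrCl ≈ 38 mL/min → bracket 15–54 mL/min.
Dose for this bracket: 200 mg.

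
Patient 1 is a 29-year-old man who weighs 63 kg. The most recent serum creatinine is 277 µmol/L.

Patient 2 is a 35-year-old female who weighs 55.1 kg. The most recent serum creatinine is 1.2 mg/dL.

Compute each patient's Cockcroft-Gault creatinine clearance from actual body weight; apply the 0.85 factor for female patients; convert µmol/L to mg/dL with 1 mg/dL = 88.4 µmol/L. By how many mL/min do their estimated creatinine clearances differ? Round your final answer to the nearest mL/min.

26 mL/min

Patient 1: SCr = 277 / 88.4 = 3.133 mg/dL
Patient 1: CrCl = (140 − 29) × 63 / (72 × 3.133) = 6993.0 / 225.58 ≈ 31.0 mL/min
Patient 2: CrCl = (140 − 35) × 55.1 / (72 × 1.2) × 0.85 = 5785.5 / 86.40 × 0.85 ≈ 56.9 mL/min
|31.0 − 56.9| = 25.9 mL/min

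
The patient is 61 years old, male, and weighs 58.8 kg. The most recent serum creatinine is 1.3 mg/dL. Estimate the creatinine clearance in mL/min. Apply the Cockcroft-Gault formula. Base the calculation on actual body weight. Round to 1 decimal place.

CrCl = (140 − 61) × 58.8 / (72 × 1.3) = 4645.2 / 93.60 ≈ 49.6 mL/min

49.6 mL/min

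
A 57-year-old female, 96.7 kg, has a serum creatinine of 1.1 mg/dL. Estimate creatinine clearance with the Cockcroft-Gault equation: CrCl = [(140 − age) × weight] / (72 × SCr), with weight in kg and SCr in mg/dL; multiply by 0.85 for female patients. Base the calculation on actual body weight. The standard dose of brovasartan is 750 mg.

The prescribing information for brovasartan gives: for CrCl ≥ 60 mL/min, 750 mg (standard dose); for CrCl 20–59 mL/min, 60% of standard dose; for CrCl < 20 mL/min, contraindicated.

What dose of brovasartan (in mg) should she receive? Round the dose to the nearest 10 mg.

CrCl = (140 − 57) × 96.7 / (72 × 1.1) × 0.85 = 8026.1 / 79.20 × 0.85 ≈ 86.1 mL/min
CrCl ≈ 86 mL/min → bracket ≥ 60 mL/min.
100% of 750 mg = 750 mg

750 mg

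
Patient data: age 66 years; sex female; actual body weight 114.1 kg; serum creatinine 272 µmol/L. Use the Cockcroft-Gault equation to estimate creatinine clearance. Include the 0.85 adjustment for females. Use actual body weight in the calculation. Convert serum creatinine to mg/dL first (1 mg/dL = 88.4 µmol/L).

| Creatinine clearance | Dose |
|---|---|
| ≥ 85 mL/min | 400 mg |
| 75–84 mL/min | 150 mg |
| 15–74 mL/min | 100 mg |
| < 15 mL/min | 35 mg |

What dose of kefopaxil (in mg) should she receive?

100 mg

SCr = 272 / 88.4 = 3.077 mg/dL
CrCl = (140 − 66) × 114.1 / (72 × 3.077) × 0.85 = 8443.4 / 221.54 × 0.85 ≈ 32.4 mL/min
CrCl ≈ 32 mL/min → bracket 15–74 mL/min.
Dose for this bracket: 100 mg.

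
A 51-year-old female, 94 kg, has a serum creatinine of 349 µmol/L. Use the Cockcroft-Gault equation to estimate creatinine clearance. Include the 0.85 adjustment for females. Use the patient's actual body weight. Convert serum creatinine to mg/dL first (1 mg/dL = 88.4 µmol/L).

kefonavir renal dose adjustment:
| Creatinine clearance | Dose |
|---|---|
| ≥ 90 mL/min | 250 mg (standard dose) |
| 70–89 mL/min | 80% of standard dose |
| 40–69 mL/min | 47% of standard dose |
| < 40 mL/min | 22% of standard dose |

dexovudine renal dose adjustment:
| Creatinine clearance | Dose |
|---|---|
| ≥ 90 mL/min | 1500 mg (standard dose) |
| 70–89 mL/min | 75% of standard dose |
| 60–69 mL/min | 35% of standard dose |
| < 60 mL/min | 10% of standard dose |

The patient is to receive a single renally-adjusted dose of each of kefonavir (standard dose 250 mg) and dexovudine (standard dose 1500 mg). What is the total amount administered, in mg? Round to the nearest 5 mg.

SCr = 349 / 88.4 = 3.948 mg/dL
CrCl = (140 − 51) × 94 / (72 × 3.948) × 0.85 = 8366.0 / 284.26 × 0.85 ≈ 25.0 mL/min
CrCl ≈ 25 mL/min.
kefonavir: < 40 mL/min → 22% of 250 mg = 55 mg.
dexovudine: < 60 mL/min → 10% of 1500 mg = 150 mg.
Total = 55 + 150 = 205 mg.

205 mg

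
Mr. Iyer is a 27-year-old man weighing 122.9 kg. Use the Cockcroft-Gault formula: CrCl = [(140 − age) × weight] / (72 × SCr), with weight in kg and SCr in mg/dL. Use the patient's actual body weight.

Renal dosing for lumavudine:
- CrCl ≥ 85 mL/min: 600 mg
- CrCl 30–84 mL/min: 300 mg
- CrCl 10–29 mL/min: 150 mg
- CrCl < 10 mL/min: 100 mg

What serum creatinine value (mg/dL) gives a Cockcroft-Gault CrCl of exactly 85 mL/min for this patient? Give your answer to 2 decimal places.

Standard dose requires CrCl ≥ 85 mL/min.
Set (140 − 27) × 122.9 / (72 × SCr) = 85
SCr = (140 − 27) × 122.9 / (72 × 85) = 2.269 mg/dL

2.27 mg/dL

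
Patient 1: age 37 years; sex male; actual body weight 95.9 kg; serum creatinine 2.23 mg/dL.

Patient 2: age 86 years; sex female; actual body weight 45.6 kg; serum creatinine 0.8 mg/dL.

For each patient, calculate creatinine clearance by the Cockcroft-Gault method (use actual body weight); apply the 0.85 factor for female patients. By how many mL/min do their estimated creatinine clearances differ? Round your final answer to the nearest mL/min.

Patient 1: CrCl = (140 − 37) × 95.9 / (72 × 2.23) = 9877.7 / 160.56 ≈ 61.5 mL/min
Patient 2: CrCl = (140 − 86) × 45.6 / (72 × 0.8) × 0.85 = 2462.4 / 57.60 × 0.85 ≈ 36.3 mL/min
|61.5 − 36.3| = 25.2 mL/min

25 mL/min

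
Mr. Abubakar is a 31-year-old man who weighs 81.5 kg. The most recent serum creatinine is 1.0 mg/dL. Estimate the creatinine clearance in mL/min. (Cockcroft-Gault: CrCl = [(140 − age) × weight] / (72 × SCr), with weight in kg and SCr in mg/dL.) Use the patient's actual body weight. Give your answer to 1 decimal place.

CrCl = (140 − 31) × 81.5 / (72 × 1) = 8883.5 / 72.00 ≈ 123.4 mL/min

123.4 mL/min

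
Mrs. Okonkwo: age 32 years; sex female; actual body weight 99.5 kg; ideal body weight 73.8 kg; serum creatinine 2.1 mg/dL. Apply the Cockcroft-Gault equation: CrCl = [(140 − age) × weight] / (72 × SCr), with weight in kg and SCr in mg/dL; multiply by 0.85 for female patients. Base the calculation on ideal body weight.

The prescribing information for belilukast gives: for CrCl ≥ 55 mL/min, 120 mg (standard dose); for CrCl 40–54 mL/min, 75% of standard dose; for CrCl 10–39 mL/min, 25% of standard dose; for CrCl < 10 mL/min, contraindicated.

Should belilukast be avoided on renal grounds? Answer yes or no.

CrCl = (140 − 32) × 73.8 / (72 × 2.1) × 0.85 = 7970.4 / 151.20 × 0.85 ≈ 44.8 mL/min
CrCl ≈ 45 mL/min, which is ≥ 10 mL/min.

no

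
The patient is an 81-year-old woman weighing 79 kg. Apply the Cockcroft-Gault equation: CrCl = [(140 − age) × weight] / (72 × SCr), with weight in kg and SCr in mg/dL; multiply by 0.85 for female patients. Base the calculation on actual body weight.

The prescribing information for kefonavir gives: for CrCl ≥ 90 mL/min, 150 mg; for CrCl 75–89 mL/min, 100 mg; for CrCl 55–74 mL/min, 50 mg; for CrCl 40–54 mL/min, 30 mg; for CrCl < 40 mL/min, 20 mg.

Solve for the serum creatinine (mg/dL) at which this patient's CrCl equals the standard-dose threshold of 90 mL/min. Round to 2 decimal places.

Standard dose requires CrCl ≥ 90 mL/min.
Set (140 − 81) × 79 × 0.85 / (72 × SCr) = 90
SCr = (140 − 81) × 79 × 0.85 / (72 × 90) = 0.611 mg/dL

0.61 mg/dL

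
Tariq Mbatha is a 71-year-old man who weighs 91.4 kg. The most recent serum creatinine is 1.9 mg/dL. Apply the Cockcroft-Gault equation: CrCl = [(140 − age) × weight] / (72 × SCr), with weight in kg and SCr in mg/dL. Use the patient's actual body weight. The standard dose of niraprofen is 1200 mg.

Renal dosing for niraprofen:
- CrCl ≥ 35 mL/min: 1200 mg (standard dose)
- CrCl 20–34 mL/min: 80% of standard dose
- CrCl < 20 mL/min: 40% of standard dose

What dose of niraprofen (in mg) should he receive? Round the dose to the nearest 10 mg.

1200 mg

CrCl = (140 − 71) × 91.4 / (72 × 1.9) = 6306.6 / 136.80 ≈ 46.1 mL/min
CrCl ≈ 46 mL/min → bracket ≥ 35 mL/min.
100% of 1200 mg = 1200 mg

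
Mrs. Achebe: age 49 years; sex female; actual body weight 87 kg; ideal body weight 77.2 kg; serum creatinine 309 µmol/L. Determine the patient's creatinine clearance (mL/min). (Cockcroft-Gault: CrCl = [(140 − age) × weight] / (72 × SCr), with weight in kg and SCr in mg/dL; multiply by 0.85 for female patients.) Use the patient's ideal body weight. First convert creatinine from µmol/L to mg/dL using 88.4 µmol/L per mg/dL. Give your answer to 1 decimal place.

SCr = 309 / 88.4 = 3.495 mg/dL
CrCl = (140 − 49) × 77.2 / (72 × 3.495) × 0.85 = 7025.2 / 251.64 × 0.85 ≈ 23.7 mL/min

23.7 mL/min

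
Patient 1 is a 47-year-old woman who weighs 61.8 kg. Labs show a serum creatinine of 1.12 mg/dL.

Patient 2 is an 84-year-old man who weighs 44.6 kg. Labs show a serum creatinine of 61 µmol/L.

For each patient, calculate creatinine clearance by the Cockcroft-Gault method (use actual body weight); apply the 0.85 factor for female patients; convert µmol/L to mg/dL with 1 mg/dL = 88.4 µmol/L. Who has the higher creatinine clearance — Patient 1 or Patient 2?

Patient 1: CrCl = (140 − 47) × 61.8 / (72 × 1.12) × 0.85 = 5747.4 / 80.64 × 0.85 ≈ 60.6 mL/min
Patient 2: SCr = 61 / 88.4 = 0.69 mg/dL
Patient 2: CrCl = (140 − 84) × 44.6 / (72 × 0.69) = 2497.6 / 49.68 ≈ 50.3 mL/min
60.6 vs 50.3 mL/min → Patient 1 is higher.

Patient 1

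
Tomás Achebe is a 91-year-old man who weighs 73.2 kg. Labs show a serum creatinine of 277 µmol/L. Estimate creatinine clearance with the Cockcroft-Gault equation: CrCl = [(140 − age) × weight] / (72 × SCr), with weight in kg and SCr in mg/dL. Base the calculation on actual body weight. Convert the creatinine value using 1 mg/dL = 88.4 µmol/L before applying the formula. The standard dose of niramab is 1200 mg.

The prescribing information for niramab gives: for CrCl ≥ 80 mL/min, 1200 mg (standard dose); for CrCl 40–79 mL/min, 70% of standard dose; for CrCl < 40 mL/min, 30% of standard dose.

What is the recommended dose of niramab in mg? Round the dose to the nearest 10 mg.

360 mg

SCr = 277 / 88.4 = 3.133 mg/dL
CrCl = (140 − 91) × 73.2 / (72 × 3.133) = 3586.8 / 225.58 ≈ 15.9 mL/min
CrCl ≈ 16 mL/min → bracket < 40 mL/min.
30% of 1200 mg = 360 mg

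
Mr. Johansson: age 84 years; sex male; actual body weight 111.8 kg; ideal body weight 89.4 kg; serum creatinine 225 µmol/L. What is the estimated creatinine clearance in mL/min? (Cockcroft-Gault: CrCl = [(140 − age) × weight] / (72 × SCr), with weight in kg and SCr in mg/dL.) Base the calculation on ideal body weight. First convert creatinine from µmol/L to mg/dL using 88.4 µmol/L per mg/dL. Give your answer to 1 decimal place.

27.3 mL/min

SCr = 225 / 88.4 = 2.545 mg/dL
CrCl = (140 − 84) × 89.4 / (72 × 2.545) = 5006.4 / 183.24 ≈ 27.3 mL/min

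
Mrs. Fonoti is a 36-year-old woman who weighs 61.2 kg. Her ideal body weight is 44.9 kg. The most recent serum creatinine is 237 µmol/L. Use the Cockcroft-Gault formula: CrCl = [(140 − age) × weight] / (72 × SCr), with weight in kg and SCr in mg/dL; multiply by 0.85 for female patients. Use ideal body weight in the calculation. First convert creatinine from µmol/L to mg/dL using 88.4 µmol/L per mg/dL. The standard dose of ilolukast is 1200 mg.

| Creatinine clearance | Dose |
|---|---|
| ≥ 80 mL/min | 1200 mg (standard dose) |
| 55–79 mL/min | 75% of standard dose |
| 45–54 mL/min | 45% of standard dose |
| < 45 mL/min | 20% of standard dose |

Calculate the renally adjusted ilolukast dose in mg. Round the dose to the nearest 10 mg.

SCr = 237 / 88.4 = 2.681 mg/dL
CrCl = (140 − 36) × 44.9 / (72 × 2.681) × 0.85 = 4669.6 / 193.03 × 0.85 ≈ 20.6 mL/min
CrCl ≈ 21 mL/min → bracket < 45 mL/min.
20% of 1200 mg = 240 mg

240 mg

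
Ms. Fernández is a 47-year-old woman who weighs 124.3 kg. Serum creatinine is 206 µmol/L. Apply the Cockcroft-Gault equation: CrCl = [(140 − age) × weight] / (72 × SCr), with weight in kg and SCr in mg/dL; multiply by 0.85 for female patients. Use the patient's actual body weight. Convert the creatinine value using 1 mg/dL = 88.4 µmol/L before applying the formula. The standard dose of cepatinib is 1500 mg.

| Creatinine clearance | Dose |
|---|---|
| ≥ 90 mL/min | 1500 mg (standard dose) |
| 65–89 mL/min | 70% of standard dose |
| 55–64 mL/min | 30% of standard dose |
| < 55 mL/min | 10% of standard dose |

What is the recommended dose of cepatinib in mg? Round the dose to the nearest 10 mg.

SCr = 206 / 88.4 = 2.33 mg/dL
CrCl = (140 − 47) × 124.3 / (72 × 2.33) × 0.85 = 11559.9 / 167.76 × 0.85 ≈ 58.6 mL/min
CrCl ≈ 59 mL/min → bracket 55–64 mL/min.
30% of 1500 mg = 450 mg

450 mg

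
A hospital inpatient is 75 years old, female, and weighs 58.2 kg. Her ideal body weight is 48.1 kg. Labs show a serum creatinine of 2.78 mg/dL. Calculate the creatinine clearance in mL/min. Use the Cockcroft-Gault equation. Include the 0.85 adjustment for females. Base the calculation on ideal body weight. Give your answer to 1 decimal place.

13.3 mL/min

CrCl = (140 − 75) × 48.1 / (72 × 2.78) × 0.85 = 3126.5 / 200.16 × 0.85 ≈ 13.3 mL/min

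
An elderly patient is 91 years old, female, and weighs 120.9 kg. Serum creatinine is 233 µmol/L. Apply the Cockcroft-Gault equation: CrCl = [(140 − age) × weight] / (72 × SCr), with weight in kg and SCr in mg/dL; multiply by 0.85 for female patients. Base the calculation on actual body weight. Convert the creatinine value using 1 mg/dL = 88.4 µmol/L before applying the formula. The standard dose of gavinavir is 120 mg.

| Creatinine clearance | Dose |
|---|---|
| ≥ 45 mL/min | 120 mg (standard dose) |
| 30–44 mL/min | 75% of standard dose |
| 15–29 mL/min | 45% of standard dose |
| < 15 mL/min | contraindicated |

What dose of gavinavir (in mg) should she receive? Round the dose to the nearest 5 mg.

SCr = 233 / 88.4 = 2.636 mg/dL
CrCl = (140 − 91) × 120.9 / (72 × 2.636) × 0.85 = 5924.1 / 189.79 × 0.85 ≈ 26.5 mL/min
CrCl ≈ 27 mL/min → bracket 15–29 mL/min.
45% of 120 mg = 54 mg → 55 mg

55 mg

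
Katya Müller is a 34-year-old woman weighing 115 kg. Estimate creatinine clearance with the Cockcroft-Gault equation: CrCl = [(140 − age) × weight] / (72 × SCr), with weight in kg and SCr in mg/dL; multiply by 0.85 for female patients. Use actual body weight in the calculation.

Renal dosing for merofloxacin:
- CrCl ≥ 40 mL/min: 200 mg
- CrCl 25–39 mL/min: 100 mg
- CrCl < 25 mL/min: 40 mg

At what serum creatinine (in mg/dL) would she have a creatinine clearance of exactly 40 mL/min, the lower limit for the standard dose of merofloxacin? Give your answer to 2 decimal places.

3.60 mg/dL

Standard dose requires CrCl ≥ 40 mL/min.
Set (140 − 34) × 115 × 0.85 / (72 × SCr) = 40
SCr = (140 − 34) × 115 × 0.85 / (72 × 40) = 3.598 mg/dL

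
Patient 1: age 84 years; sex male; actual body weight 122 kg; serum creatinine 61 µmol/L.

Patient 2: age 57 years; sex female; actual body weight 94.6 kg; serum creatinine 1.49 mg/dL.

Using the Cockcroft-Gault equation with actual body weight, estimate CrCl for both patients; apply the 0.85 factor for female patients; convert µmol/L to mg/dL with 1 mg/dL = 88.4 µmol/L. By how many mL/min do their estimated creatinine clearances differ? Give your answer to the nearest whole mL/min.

75 mL/min

Patient 1: SCr = 61 / 88.4 = 0.69 mg/dL
Patient 1: CrCl = (140 − 84) × 122 / (72 × 0.69) = 6832.0 / 49.68 ≈ 137.5 mL/min
Patient 2: CrCl = (140 − 57) × 94.6 / (72 × 1.49) × 0.85 = 7851.8 / 107.28 × 0.85 ≈ 62.2 mL/min
|137.5 − 62.2| = 75.3 mL/min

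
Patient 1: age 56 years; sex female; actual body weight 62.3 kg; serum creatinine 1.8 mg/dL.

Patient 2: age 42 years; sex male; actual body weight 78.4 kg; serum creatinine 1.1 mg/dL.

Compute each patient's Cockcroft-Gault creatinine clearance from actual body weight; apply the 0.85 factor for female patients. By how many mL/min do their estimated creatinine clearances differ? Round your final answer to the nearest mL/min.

Patient 1: CrCl = (140 − 56) × 62.3 / (72 × 1.8) × 0.85 = 5233.2 / 129.60 × 0.85 ≈ 34.3 mL/min
Patient 2: CrCl = (140 − 42) × 78.4 / (72 × 1.1) = 7683.2 / 79.20 ≈ 97.0 mL/min
|34.3 − 97.0| = 62.7 mL/min

63 mL/min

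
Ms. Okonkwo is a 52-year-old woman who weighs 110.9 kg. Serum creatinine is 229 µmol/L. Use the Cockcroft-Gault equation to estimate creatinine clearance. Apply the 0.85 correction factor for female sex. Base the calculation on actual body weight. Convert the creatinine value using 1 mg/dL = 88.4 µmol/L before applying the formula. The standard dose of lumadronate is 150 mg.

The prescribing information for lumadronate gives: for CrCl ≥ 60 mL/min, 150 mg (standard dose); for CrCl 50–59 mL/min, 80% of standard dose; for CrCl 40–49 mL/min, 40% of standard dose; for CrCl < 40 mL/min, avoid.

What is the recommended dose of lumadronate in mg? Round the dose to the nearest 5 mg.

60 mg

SCr = 229 / 88.4 = 2.59 mg/dL
CrCl = (140 − 52) × 110.9 / (72 × 2.59) × 0.85 = 9759.2 / 186.48 × 0.85 ≈ 44.5 mL/min
CrCl ≈ 44 mL/min → bracket 40–49 mL/min.
40% of 150 mg = 60 mg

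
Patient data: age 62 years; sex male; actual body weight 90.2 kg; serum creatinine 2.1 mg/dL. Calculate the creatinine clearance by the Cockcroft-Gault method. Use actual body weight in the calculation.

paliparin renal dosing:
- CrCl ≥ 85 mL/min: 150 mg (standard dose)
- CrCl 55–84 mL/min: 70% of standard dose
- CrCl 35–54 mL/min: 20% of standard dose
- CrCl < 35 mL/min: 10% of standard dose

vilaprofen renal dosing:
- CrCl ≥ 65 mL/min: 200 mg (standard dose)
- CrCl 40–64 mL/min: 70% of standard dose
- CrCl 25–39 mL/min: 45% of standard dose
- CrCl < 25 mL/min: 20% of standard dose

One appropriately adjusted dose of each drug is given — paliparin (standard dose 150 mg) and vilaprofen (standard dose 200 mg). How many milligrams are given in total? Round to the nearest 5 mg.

170 mg

CrCl = (140 − 62) × 90.2 / (72 × 2.1) = 7035.6 / 151.20 ≈ 46.5 mL/min
CrCl ≈ 47 mL/min.
paliparin: 35–54 mL/min → 20% of 150 mg = 30 mg.
vilaprofen: 40–64 mL/min → 70% of 200 mg = 140 mg.
Total = 30 + 140 = 170 mg.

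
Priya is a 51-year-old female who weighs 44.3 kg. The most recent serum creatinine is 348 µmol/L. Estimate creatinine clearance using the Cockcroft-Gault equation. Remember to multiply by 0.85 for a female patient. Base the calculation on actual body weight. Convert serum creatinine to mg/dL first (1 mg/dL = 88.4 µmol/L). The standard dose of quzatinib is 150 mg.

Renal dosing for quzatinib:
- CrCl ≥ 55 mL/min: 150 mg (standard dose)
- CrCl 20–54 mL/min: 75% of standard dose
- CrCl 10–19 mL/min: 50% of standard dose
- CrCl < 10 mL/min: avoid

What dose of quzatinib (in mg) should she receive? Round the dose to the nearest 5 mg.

SCr = 348 / 88.4 = 3.937 mg/dL
CrCl = (140 − 51) × 44.3 / (72 × 3.937) × 0.85 = 3942.7 / 283.46 × 0.85 ≈ 11.8 mL/min
CrCl ≈ 12 mL/min → bracket 10–19 mL/min.
50% of 150 mg = 75 mg

75 mg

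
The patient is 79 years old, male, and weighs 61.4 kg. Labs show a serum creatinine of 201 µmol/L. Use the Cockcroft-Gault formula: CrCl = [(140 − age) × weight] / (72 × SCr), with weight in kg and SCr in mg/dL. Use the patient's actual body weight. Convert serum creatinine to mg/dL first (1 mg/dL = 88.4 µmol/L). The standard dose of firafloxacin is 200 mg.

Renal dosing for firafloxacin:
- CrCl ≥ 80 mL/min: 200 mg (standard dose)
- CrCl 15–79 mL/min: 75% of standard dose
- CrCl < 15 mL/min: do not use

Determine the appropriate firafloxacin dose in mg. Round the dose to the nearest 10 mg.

SCr = 201 / 88.4 = 2.274 mg/dL
CrCl = (140 − 79) × 61.4 / (72 × 2.274) = 3745.4 / 163.73 ≈ 22.9 mL/min
CrCl ≈ 23 mL/min → bracket 15–79 mL/min.
75% of 200 mg = 150 mg

150 mg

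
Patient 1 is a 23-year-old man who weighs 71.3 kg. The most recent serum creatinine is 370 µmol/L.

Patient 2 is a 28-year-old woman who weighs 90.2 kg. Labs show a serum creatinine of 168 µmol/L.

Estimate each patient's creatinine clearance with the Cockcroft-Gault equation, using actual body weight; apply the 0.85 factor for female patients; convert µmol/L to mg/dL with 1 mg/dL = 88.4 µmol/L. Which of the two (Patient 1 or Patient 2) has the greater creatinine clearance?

Patient 1: SCr = 370 / 88.4 = 4.186 mg/dL
Patient 1: CrCl = (140 − 23) × 71.3 / (72 × 4.186) = 8342.1 / 301.39 ≈ 27.7 mL/min
Patient 2: SCr = 168 / 88.4 = 1.9 mg/dL
Patient 2: CrCl = (140 − 28) × 90.2 / (72 × 1.9) × 0.85 = 10102.4 / 136.80 × 0.85 ≈ 62.8 mL/min
27.7 vs 62.8 mL/min → Patient 2 is higher.

Patient 2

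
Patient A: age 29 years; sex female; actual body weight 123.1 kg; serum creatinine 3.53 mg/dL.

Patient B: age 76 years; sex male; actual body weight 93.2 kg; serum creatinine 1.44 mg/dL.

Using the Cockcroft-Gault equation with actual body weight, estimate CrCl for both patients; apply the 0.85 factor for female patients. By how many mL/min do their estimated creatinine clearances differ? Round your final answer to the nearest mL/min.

Patient A: CrCl = (140 − 29) × 123.1 / (72 × 3.53) × 0.85 = 13664.1 / 254.16 × 0.85 ≈ 45.7 mL/min
Patient B: CrCl = (140 − 76) × 93.2 / (72 × 1.44) = 5964.8 / 103.68 ≈ 57.5 mL/min
|45.7 − 57.5| = 11.8 mL/min

12 mL/min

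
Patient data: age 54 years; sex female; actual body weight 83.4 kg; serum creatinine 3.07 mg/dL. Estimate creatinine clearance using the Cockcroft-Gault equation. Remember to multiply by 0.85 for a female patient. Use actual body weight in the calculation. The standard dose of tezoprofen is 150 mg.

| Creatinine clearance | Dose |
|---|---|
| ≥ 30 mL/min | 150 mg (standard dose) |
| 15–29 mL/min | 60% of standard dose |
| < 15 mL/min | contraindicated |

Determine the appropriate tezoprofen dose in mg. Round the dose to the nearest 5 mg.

90 mg

CrCl = (140 − 54) × 83.4 / (72 × 3.07) × 0.85 = 7172.4 / 221.04 × 0.85 ≈ 27.6 mL/min
CrCl ≈ 28 mL/min → bracket 15–29 mL/min.
60% of 150 mg = 90 mg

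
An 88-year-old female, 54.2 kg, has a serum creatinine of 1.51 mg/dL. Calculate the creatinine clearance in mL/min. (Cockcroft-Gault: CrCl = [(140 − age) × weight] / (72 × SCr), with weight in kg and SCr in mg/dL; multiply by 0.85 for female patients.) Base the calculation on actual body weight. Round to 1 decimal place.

22.0 mL/min

CrCl = (140 − 88) × 54.2 / (72 × 1.51) × 0.85 = 2818.4 / 108.72 × 0.85 ≈ 22.0 mL/min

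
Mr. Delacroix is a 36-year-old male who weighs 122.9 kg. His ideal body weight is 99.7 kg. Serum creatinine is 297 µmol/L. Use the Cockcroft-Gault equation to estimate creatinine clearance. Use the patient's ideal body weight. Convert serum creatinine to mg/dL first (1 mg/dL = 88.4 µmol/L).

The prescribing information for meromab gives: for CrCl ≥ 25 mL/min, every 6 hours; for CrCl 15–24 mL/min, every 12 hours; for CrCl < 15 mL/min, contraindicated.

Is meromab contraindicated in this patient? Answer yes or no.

SCr = 297 / 88.4 = 3.36 mg/dL
CrCl = (140 − 36) × 99.7 / (72 × 3.36) = 10368.8 / 241.92 ≈ 42.9 mL/min
CrCl ≈ 43 mL/min, which is ≥ 15 mL/min.

no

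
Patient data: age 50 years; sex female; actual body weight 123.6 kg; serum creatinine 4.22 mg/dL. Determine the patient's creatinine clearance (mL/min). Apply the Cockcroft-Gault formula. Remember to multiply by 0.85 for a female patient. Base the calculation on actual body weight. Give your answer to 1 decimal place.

CrCl = (140 − 50) × 123.6 / (72 × 4.22) × 0.85 = 11124.0 / 303.84 × 0.85 ≈ 31.1 mL/min

31.1 mL/min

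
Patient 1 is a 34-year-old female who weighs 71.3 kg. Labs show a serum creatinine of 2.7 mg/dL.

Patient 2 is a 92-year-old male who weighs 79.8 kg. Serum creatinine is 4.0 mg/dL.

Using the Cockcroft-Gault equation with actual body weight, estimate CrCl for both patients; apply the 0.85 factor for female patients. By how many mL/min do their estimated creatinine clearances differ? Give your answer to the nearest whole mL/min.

20 mL/min

Patient 1: CrCl = (140 − 34) × 71.3 / (72 × 2.7) × 0.85 = 7557.8 / 194.40 × 0.85 ≈ 33.0 mL/min
Patient 2: CrCl = (140 − 92) × 79.8 / (72 × 4) = 3830.4 / 288.00 ≈ 13.3 mL/min
|33.0 − 13.3| = 19.7 mL/min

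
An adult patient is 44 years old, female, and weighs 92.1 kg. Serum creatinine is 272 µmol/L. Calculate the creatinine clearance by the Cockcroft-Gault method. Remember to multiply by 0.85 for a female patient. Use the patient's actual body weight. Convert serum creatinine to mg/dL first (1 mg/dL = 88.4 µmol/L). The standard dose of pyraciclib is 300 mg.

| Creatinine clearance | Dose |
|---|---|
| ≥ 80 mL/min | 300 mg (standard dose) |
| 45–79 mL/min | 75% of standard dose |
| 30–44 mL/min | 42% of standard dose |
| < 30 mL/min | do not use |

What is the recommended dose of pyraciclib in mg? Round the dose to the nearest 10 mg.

SCr = 272 / 88.4 = 3.077 mg/dL
CrCl = (140 − 44) × 92.1 / (72 × 3.077) × 0.85 = 8841.6 / 221.54 × 0.85 ≈ 33.9 mL/min
CrCl ≈ 34 mL/min → bracket 30–44 mL/min.
42% of 300 mg = 126 mg → 130 mg

130 mg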